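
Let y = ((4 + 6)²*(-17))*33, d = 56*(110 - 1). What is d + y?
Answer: -49996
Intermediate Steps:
d = 6104 (d = 56*109 = 6104)
y = -56100 (y = (10²*(-17))*33 = (100*(-17))*33 = -1700*33 = -56100)
d + y = 6104 - 56100 = -49996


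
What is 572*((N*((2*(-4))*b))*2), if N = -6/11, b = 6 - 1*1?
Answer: 24960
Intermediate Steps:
b = 5 (b = 6 - 1 = 5)
N = -6/11 (N = -6*1/11 = -6/11 ≈ -0.54545)
572*((N*((2*(-4))*b))*2) = 572*(-6*2*(-4)*5/11*2) = 572*(-(-48)*5/11*2) = 572*(-6/11*(-40)*2) = 572*((240/11)*2) = 572*(480/11) = 24960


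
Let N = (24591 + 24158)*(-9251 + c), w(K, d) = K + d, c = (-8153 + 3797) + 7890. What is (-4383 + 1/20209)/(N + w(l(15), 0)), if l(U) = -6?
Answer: 88576046/5632208670151 ≈ 1.5727e-5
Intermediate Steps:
c = 3534 (c = -4356 + 7890 = 3534)
N = -278698033 (N = (24591 + 24158)*(-9251 + 3534) = 48749*(-5717) = -278698033)
(-4383 + 1/20209)/(N + w(l(15), 0)) = (-4383 + 1/20209)/(-278698033 + (-6 + 0)) = (-4383 + 1/20209)/(-278698033 - 6) = -88576046/20209/(-278698039) = -88576046/20209*(-1/278698039) = 88576046/5632208670151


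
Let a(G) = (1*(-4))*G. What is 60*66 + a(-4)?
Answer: 3976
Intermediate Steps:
a(G) = -4*G
60*66 + a(-4) = 60*66 - 4*(-4) = 3960 + 16 = 3976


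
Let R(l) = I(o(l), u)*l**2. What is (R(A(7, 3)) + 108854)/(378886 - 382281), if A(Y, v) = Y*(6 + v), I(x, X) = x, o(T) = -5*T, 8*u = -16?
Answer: 1141381/3395 ≈ 336.19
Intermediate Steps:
u = -2 (u = (1/8)*(-16) = -2)
R(l) = -5*l**3 (R(l) = (-5*l)*l**2 = -5*l**3)
(R(A(7, 3)) + 108854)/(378886 - 382281) = (-5*343*(6 + 3)**3 + 108854)/(378886 - 382281) = (-5*(7*9)**3 + 108854)/(-3395) = (-5*63**3 + 108854)*(-1/3395) = (-5*250047 + 108854)*(-1/3395) = (-1250235 + 108854)*(-1/3395) = -1141381*(-1/3395) = 1141381/3395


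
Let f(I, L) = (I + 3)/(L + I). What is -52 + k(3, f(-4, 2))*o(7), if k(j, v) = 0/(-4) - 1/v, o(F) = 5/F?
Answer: -374/7 ≈ -53.429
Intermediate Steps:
f(I, L) = (3 + I)/(I + L)
k(j, v) = -1/v (k(j, v) = 0*(-¼) - 1/v = 0 - 1/v = -1/v)
-52 + k(3, f(-4, 2))*o(7) = -52 + (-1/((3 - 4)/(-4 + 2)))*(5/7) = -52 + (-1/(-1/(-2)))*(5*(⅐)) = -52 - 1/((-½*(-1)))*(5/7) = -52 - 1/½*(5/7) = -52 - 1*2*(5/7) = -52 - 2*5/7 = -52 - 10/7 = -374/7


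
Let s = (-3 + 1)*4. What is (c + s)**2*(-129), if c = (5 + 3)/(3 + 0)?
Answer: -11008/3 ≈ -3669.3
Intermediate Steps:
s = -8 (s = -2*4 = -8)
c = 8/3 ≈ 2.6667
(c + s)**2*(-129) = (8/3 - 8)**2*(-129) = (-16/3)**2*(-129) = (256/9)*(-129) = -11008/3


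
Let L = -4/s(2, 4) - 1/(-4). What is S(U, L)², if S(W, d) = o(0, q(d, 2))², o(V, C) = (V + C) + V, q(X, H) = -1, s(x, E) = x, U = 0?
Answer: 1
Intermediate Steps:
o(V, C) = C + 2*V (o(V, C) = (C + V) + V = C + 2*V)
L = -7/4 (L = -4/2 - 1/(-4) = -4*½ - 1*(-¼) = -2 + ¼ = -7/4 ≈ -1.7500)
S(W, d) = 1 (S(W, d) = (-1 + 2*0)² = (-1 + 0)² = (-1)² = 1)
S(U, L)² = 1² = 1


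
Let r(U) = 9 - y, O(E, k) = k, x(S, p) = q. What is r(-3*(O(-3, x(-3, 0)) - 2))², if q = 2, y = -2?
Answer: 121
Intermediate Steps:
x(S, p) = 2
r(U) = 11 (r(U) = 9 - 1*(-2) = 9 + 2 = 11)
r(-3*(O(-3, x(-3, 0)) - 2))² = 11² = 121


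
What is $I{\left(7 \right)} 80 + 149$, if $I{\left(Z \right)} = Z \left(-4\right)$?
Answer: $-2091$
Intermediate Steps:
$I{\left(Z \right)} = - 4 Z$
$I{\left(7 \right)} 80 + 149 = \left(-4\right) 7 \cdot 80 + 149 = \left(-28\right) 80 + 149 = -2240 + 149 = -2091$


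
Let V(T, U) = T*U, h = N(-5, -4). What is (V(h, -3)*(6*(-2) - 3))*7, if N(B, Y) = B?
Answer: -1575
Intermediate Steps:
h = -5
(V(h, -3)*(6*(-2) - 3))*7 = ((-5*(-3))*(6*(-2) - 3))*7 = (15*(-12 - 3))*7 = (15*(-15))*7 = -225*7 = -1575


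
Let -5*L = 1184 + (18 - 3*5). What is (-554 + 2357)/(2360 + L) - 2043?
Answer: -21673344/10613 ≈ -2042.2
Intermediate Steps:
L = -1187/5 (L = -(1184 + (18 - 3*5))/5 = -(1184 + (18 - 15))/5 = -(1184 + 3)/5 = -1/5*1187 = -1187/5 ≈ -237.40)
(-554 + 2357)/(2360 + L) - 2043 = (-554 + 2357)/(2360 - 1187/5) - 2043 = 1803/(10613/5) - 2043 = 1803*(5/10613) - 2043 = 9015/10613 - 2043 = -21673344/10613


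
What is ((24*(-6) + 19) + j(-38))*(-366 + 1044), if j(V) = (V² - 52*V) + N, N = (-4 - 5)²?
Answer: 2288928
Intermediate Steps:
N = 81 (N = (-9)² = 81)
j(V) = 81 + V² - 52*V (j(V) = (V² - 52*V) + 81 = 81 + V² - 52*V)
((24*(-6) + 19) + j(-38))*(-366 + 1044) = ((24*(-6) + 19) + (81 + (-38)² - 52*(-38)))*(-366 + 1044) = ((-144 + 19) + (81 + 1444 + 1976))*678 = (-125 + 3501)*678 = 3376*678 = 2288928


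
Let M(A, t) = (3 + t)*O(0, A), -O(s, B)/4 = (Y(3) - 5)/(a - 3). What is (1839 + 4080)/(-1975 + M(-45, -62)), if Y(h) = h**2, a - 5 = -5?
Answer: -17757/6869 ≈ -2.5851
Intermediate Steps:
a = 0 (a = 5 - 5 = 0)
O(s, B) = 16/3 (O(s, B) = -4*(3**2 - 5)/(0 - 3) = -4*(9 - 5)/(-3) = -16*(-1)/3 = -4*(-4/3) = 16/3)
M(A, t) = 16 + 16*t/3 (M(A, t) = (3 + t)*(16/3) = 16 + 16*t/3)
(1839 + 4080)/(-1975 + M(-45, -62)) = (1839 + 4080)/(-1975 + (16 + (16/3)*(-62))) = 5919/(-1975 + (16 - 992/3)) = 5919/(-1975 - 944/3) = 5919/(-6869/3) = 5919*(-3/6869) = -17757/6869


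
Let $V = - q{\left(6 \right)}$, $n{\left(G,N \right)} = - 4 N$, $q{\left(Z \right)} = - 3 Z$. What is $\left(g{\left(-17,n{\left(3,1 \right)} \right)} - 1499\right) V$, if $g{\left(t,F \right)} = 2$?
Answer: $-26946$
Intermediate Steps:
$V = 18$ ($V = - \left(-3\right) 6 = \left(-1\right) \left(-18\right) = 18$)
$\left(g{\left(-17,n{\left(3,1 \right)} \right)} - 1499\right) V = \left(2 - 1499\right) 18 = \left(-1497\right) 18 = -26946$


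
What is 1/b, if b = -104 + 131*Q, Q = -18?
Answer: -1/2462 ≈ -0.00040617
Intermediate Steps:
b = -2462 (b = -104 + 131*(-18) = -104 - 2358 = -2462)
1/b = 1/(-2462) = -1/2462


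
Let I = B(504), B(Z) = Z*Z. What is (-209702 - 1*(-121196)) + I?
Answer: 165510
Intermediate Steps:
B(Z) = Z²
I = 254016 (I = 504² = 254016)
(-209702 - 1*(-121196)) + I = (-209702 - 1*(-121196)) + 254016 = (-209702 + 121196) + 254016 = -88506 + 254016 = 165510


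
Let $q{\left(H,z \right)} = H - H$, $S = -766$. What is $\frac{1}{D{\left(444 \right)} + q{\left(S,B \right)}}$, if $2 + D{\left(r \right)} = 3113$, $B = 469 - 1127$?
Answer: $\frac{1}{3111} \approx 0.00032144$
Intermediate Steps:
$B = -658$
$D{\left(r \right)} = 3111$ ($D{\left(r \right)} = -2 + 3113 = 3111$)
$q{\left(H,z \right)} = 0$
$\frac{1}{D{\left(444 \right)} + q{\left(S,B \right)}} = \frac{1}{3111 + 0} = \frac{1}{3111}$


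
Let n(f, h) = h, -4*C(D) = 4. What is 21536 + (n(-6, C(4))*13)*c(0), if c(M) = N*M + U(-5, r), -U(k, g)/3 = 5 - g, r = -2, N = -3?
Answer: 21809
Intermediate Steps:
C(D) = -1 (C(D) = -¼*4 = -1)
U(k, g) = -15 + 3*g (U(k, g) = -3*(5 - g) = -15 + 3*g)
c(M) = -21 - 3*M (c(M) = -3*M + (-15 + 3*(-2)) = -3*M + (-15 - 6) = -3*M - 21 = -21 - 3*M)
21536 + (n(-6, C(4))*13)*c(0) = 21536 + (-1*13)*(-21 - 3*0) = 21536 - 13*(-21 + 0) = 21536 - 13*(-21) = 21536 + 273 = 21809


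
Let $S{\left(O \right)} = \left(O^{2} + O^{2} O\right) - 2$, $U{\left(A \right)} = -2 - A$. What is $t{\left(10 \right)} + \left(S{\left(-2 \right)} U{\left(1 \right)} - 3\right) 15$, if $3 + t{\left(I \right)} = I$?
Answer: $232$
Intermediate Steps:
$t{\left(I \right)} = -3 + I$
$S{\left(O \right)} = -2 + O^{2} + O^{3}$ ($S{\left(O \right)} = \left(O^{2} + O^{3}\right) - 2 = -2 + O^{2} + O^{3}$)
$t{\left(10 \right)} + \left(S{\left(-2 \right)} U{\left(1 \right)} - 3\right) 15 = \left(-3 + 10\right) + \left(\left(-2 + \left(-2\right)^{2} + \left(-2\right)^{3}\right) \left(-2 - 1\right) - 3\right) 15 = 7 + \left(\left(-2 + 4 - 8\right) \left(-2 - 1\right) - 3\right) 15 = 7 + \left(\left(-6\right) \left(-3\right) - 3\right) 15 = 7 + \left(18 - 3\right) 15 = 7 + 15 \cdot 15 = 7 + 225 = 232$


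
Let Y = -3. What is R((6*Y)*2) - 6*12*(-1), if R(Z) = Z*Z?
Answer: 1368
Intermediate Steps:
R(Z) = Z²
R((6*Y)*2) - 6*12*(-1) = ((6*(-3))*2)² - 6*12*(-1) = (-18*2)² - 72*(-1) = (-36)² + 72 = 1296 + 72 = 1368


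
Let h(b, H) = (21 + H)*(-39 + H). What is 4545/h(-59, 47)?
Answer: 4545/544 ≈ 8.3548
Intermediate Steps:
h(b, H) = (-39 + H)*(21 + H)
4545/h(-59, 47) = 4545/(-819 + 47² - 18*47) = 4545/(-819 + 2209 - 846) = 4545/544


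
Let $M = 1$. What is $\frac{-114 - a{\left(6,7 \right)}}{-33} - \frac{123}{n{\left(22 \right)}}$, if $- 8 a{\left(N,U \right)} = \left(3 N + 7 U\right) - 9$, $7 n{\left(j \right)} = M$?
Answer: $- \frac{113225}{132} \approx -857.77$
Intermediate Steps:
$n{\left(j \right)} = \frac{1}{7}$ ($n{\left(j \right)} = \frac{1}{7} \cdot 1 = \frac{1}{7}$)
$a{\left(N,U \right)} = \frac{9}{8} - \frac{7 U}{8} - \frac{3 N}{8}$ ($a{\left(N,U \right)} = - \frac{\left(3 N + 7 U\right) - 9}{8} = - \frac{-9 + 3 N + 7 U}{8} = \frac{9}{8} - \frac{7 U}{8} - \frac{3 N}{8}$)
$\frac{-114 - a{\left(6,7 \right)}}{-33} - \frac{123}{n{\left(22 \right)}} = \frac{-114 - \left(\frac{9}{8} - \frac{49}{8} - \frac{9}{4}\right)}{-33} - 123 \frac{1}{\frac{1}{7}} = \left(-114 - \left(\frac{9}{8} - \frac{49}{8} - \frac{9}{4}\right)\right) \left(- \frac{1}{33}\right) - 861 = \left(-114 - - \frac{29}{4}\right) \left(- \frac{1}{33}\right) - 861 = \left(-114 + \frac{29}{4}\right) \left(- \frac{1}{33}\right) - 861 = \left(- \frac{427}{4}\right) \left(- \frac{1}{33}\right) - 861 = \frac{427}{132} - 861 = - \frac{113225}{132}$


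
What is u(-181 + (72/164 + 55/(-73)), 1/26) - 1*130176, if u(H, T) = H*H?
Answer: -871627916348/8958049 ≈ -97301.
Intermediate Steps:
u(H, T) = H**2
u(-181 + (72/164 + 55/(-73)), 1/26) - 1*130176 = (-181 + (72/164 + 55/(-73)))**2 - 1*130176 = (-181 + (72*(1/164) + 55*(-1/73)))**2 - 130176 = (-181 + (18/41 - 55/73))**2 - 130176 = (-181 - 941/2993)**2 - 130176 = (-542674/2993)**2 - 130176 = 294495070276/8958049 - 130176 = -871627916348/8958049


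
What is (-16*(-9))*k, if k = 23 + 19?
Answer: 6048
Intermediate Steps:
k = 42
(-16*(-9))*k = -16*(-9)*42 = 144*42 = 6048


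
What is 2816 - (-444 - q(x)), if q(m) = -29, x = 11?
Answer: 3231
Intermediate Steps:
2816 - (-444 - q(x)) = 2816 - (-444 - 1*(-29)) = 2816 - (-444 + 29) = 2816 - 1*(-415) = 2816 + 415 = 3231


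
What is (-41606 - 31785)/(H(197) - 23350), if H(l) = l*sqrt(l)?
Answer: 1713679850/537577127 + 14458027*sqrt(197)/537577127 ≈ 3.5653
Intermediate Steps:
H(l) = l**(3/2)
(-41606 - 31785)/(H(197) - 23350) = (-41606 - 31785)/(197**(3/2) - 23350) = -73391/(197*sqrt(197) - 23350) = -73391/(-23350 + 197*sqrt(197))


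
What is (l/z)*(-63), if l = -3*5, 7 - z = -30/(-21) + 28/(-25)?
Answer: 165375/1171 ≈ 141.23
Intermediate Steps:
z = 1171/175 (z = 7 - (-30/(-21) + 28/(-25)) = 7 - (-30*(-1/21) + 28*(-1/25)) = 7 - (10/7 - 28/25) = 7 - 1*54/175 = 7 - 54/175 = 1171/175 ≈ 6.6914)
l = -15
(l/z)*(-63) = -15/1171/175*(-63) = -15*175/1171*(-63) = -2625/1171*(-63) = 165375/1171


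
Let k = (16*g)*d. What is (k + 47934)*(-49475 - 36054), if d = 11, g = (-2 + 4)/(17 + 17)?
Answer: -69710753566/17 ≈ -4.1006e+9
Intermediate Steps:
g = 1/17 (g = 2/34 = 2*(1/34) = 1/17 ≈ 0.058824)
k = 176/17 (k = (16*(1/17))*11 = (16/17)*11 = 176/17 ≈ 10.353)
(k + 47934)*(-49475 - 36054) = (176/17 + 47934)*(-49475 - 36054) = (815054/17)*(-85529) = -69710753566/17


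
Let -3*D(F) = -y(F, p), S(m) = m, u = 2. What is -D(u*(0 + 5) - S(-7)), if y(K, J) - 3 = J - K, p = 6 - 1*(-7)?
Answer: ⅓ ≈ 0.33333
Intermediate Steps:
p = 13 (p = 6 + 7 = 13)
y(K, J) = 3 + J - K (y(K, J) = 3 + (J - K) = 3 + J - K)
D(F) = 16/3 - F/3 (D(F) = -(-1)*(3 + 13 - F)/3 = -(-1)*(16 - F)/3 = -(-16 + F)/3 = 16/3 - F/3)
-D(u*(0 + 5) - S(-7)) = -(16/3 - (2*(0 + 5) - 1*(-7))/3) = -(16/3 - (2*5 + 7)/3) = -(16/3 - (10 + 7)/3) = -(16/3 - ⅓*17) = -(16/3 - 17/3) = -1*(-⅓) = ⅓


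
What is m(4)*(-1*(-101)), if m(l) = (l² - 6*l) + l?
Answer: -404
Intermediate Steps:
m(l) = l² - 5*l
m(4)*(-1*(-101)) = (4*(-5 + 4))*(-1*(-101)) = (4*(-1))*101 = -4*101 = -404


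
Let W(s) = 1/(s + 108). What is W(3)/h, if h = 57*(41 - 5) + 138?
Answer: 1/243090 ≈ 4.1137e-6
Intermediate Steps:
W(s) = 1/(108 + s)
h = 2190 (h = 57*36 + 138 = 2052 + 138 = 2190)
W(3)/h = 1/((108 + 3)*2190) = (1/2190)/111 = (1/111)*(1/2190) = 1/243090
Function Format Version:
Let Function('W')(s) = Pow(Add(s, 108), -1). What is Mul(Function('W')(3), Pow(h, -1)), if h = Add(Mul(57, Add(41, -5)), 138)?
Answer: Rational(1, 243090) ≈ 4.1137e-6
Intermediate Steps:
Function('W')(s) = Pow(Add(108, s), -1)
h = 2190 (h = Add(Mul(57, 36), 138) = Add(2052, 138) = 2190)
Mul(Function('W')(3), Pow(h, -1)) = Mul(Pow(Add(108, 3), -1), Pow(2190, -1)) = Mul(Pow(111, -1), Rational(1, 2190)) = Mul(Rational(1, 111), Rational(1, 2190)) = Rational(1, 243090)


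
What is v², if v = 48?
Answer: 2304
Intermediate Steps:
v² = 48² = 2304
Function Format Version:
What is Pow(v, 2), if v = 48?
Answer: 2304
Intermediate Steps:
Pow(v, 2) = Pow(48, 2) = 2304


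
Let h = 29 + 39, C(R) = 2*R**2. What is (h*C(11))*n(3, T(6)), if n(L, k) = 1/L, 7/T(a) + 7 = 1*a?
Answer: 16456/3 ≈ 5485.3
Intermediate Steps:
T(a) = 7/(-7 + a) (T(a) = 7/(-7 + 1*a) = 7/(-7 + a))
h = 68
(h*C(11))*n(3, T(6)) = (68*(2*11**2))/3 = (68*(2*121))*(1/3) = (68*242)*(1/3) = 16456*(1/3) = 16456/3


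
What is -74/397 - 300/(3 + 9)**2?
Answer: -10813/4764 ≈ -2.2697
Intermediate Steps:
-74/397 - 300/(3 + 9)**2 = -74*1/397 - 300/(12**2) = -74/397 - 300/144 = -74/397 - 300*1/144 = -74/397 - 25/12 = -10813/4764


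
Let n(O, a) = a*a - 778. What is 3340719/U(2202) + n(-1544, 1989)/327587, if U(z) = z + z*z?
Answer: 6760589580037/529708834174 ≈ 12.763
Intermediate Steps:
n(O, a) = -778 + a² (n(O, a) = a² - 778 = -778 + a²)
U(z) = z + z²
3340719/U(2202) + n(-1544, 1989)/327587 = 3340719/((2202*(1 + 2202))) + (-778 + 1989²)/327587 = 3340719/((2202*2203)) + (-778 + 3956121)*(1/327587) = 3340719/4851006 + 3955343*(1/327587) = 3340719*(1/4851006) + 3955343/327587 = 1113573/1617002 + 3955343/327587 = 6760589580037/529708834174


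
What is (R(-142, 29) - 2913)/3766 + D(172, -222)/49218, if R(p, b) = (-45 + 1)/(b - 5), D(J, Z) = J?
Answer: -142814515/185354988 ≈ -0.77049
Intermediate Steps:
R(p, b) = -44/(-5 + b)
(R(-142, 29) - 2913)/3766 + D(172, -222)/49218 = (-44/(-5 + 29) - 2913)/3766 + 172/49218 = (-44/24 - 2913)*(1/3766) + 172*(1/49218) = (-44*1/24 - 2913)*(1/3766) + 86/24609 = (-11/6 - 2913)*(1/3766) + 86/24609 = -17489/6*1/3766 + 86/24609 = -17489/22596 + 86/24609 = -142814515/185354988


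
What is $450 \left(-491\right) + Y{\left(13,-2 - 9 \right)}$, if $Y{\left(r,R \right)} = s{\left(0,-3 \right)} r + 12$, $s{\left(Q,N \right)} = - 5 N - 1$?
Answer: $-220756$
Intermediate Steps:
$s{\left(Q,N \right)} = -1 - 5 N$
$Y{\left(r,R \right)} = 12 + 14 r$ ($Y{\left(r,R \right)} = \left(-1 - -15\right) r + 12 = \left(-1 + 15\right) r + 12 = 14 r + 12 = 12 + 14 r$)
$450 \left(-491\right) + Y{\left(13,-2 - 9 \right)} = 450 \left(-491\right) + \left(12 + 14 \cdot 13\right) = -220950 + \left(12 + 182\right) = -220950 + 194 = -220756$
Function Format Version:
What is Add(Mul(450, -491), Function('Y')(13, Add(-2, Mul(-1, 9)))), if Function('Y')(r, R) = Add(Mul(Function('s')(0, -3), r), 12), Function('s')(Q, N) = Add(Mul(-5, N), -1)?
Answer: -220756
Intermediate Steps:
Function('s')(Q, N) = Add(-1, Mul(-5, N))
Function('Y')(r, R) = Add(12, Mul(14, r)) (Function('Y')(r, R) = Add(Mul(Add(-1, Mul(-5, -3)), r), 12) = Add(Mul(Add(-1, 15), r), 12) = Add(Mul(14, r), 12) = Add(12, Mul(14, r)))
Add(Mul(450, -491), Function('Y')(13, Add(-2, Mul(-1, 9)))) = Add(Mul(450, -491), Add(12, Mul(14, 13))) = Add(-220950, Add(12, 182)) = Add(-220950, 194) = -220756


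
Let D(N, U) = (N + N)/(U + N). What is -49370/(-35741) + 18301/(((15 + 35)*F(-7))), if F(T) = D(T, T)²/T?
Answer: -4576203787/1787050 ≈ -2560.8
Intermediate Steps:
D(N, U) = 2*N/(N + U) (D(N, U) = (2*N)/(N + U) = 2*N/(N + U))
F(T) = 1/T (F(T) = (2*T/(T + T))²/T = (2*T/((2*T)))²/T = (2*T*(1/(2*T)))²/T = 1²/T = 1/T)
-49370/(-35741) + 18301/(((15 + 35)*F(-7))) = -49370/(-35741) + 18301/(((15 + 35)/(-7))) = -49370*(-1/35741) + 18301/((50*(-⅐))) = 49370/35741 + 18301/(-50/7) = 49370/35741 + 18301*(-7/50) = 49370/35741 - 128107/50 = -4576203787/1787050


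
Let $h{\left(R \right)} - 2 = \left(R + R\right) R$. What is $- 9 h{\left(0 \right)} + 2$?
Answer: $-16$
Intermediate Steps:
$h{\left(R \right)} = 2 + 2 R^{2}$ ($h{\left(R \right)} = 2 + \left(R + R\right) R = 2 + 2 R R = 2 + 2 R^{2}$)
$- 9 h{\left(0 \right)} + 2 = - 9 \left(2 + 2 \cdot 0^{2}\right) + 2 = - 9 \left(2 + 2 \cdot 0\right) + 2 = - 9 \left(2 + 0\right) + 2 = \left(-9\right) 2 + 2 = -18 + 2 = -16$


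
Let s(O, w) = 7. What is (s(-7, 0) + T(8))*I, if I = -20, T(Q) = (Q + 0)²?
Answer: -1420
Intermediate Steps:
T(Q) = Q²
(s(-7, 0) + T(8))*I = (7 + 8²)*(-20) = (7 + 64)*(-20) = 71*(-20) = -1420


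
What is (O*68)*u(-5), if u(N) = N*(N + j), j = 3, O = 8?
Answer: 5440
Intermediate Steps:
u(N) = N*(3 + N) (u(N) = N*(N + 3) = N*(3 + N))
(O*68)*u(-5) = (8*68)*(-5*(3 - 5)) = 544*(-5*(-2)) = 544*10 = 5440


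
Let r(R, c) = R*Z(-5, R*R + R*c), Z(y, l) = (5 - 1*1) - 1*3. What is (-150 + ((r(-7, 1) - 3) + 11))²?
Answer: 22201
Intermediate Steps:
Z(y, l) = 1 (Z(y, l) = (5 - 1) - 3 = 4 - 3 = 1)
r(R, c) = R (r(R, c) = R*1 = R)
(-150 + ((r(-7, 1) - 3) + 11))² = (-150 + ((-7 - 3) + 11))² = (-150 + (-10 + 11))² = (-150 + 1)² = (-149)² = 22201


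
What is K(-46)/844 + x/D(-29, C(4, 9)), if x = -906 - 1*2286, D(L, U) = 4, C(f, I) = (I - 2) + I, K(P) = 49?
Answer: -673463/844 ≈ -797.94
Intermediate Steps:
C(f, I) = -2 + 2*I (C(f, I) = (-2 + I) + I = -2 + 2*I)
x = -3192 (x = -906 - 2286 = -3192)
K(-46)/844 + x/D(-29, C(4, 9)) = 49/844 - 3192/4 = 49*(1/844) - 3192*1/4 = 49/844 - 798 = -673463/844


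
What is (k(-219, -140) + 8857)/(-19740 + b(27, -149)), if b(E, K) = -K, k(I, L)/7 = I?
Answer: -7324/19591 ≈ -0.37385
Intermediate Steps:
k(I, L) = 7*I
(k(-219, -140) + 8857)/(-19740 + b(27, -149)) = (7*(-219) + 8857)/(-19740 - 1*(-149)) = (-1533 + 8857)/(-19740 + 149) = 7324/(-19591) = 7324*(-1/19591) = -7324/19591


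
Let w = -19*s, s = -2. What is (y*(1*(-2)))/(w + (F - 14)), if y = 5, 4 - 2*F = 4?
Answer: -5/12 ≈ -0.41667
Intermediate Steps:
F = 0 (F = 2 - 1/2*4 = 2 - 2 = 0)
w = 38 (w = -19*(-2) = 38)
(y*(1*(-2)))/(w + (F - 14)) = (5*(1*(-2)))/(38 + (0 - 14)) = (5*(-2))/(38 - 14) = -10/24 = -10*1/24 = -5/12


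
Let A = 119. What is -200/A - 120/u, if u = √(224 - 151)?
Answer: -200/119 - 120*√73/73 ≈ -15.726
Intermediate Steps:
u = √73 ≈ 8.5440
-200/A - 120/u = -200/119 - 120*√73/73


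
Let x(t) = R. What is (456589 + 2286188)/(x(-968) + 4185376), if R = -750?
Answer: 2742777/4184626 ≈ 0.65544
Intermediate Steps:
x(t) = -750
(456589 + 2286188)/(x(-968) + 4185376) = (456589 + 2286188)/(-750 + 4185376) = 2742777/4184626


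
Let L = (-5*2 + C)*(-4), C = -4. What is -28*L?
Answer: -1568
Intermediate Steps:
L = 56 (L = (-5*2 - 4)*(-4) = (-10 - 4)*(-4) = -14*(-4) = 56)
-28*L = -28*56 = -1568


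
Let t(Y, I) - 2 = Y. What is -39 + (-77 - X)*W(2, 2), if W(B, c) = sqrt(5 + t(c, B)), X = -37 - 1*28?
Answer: -75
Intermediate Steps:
X = -65 (X = -37 - 28 = -65)
t(Y, I) = 2 + Y
W(B, c) = sqrt(7 + c) (W(B, c) = sqrt(5 + (2 + c)) = sqrt(7 + c))
-39 + (-77 - X)*W(2, 2) = -39 + (-77 - 1*(-65))*sqrt(7 + 2) = -39 + (-77 + 65)*sqrt(9) = -39 - 12*3 = -39 - 36 = -75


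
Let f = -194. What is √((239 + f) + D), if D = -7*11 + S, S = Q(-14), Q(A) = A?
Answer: I*√46 ≈ 6.7823*I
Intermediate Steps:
S = -14
D = -91 (D = -7*11 - 14 = -77 - 14 = -91)
√((239 + f) + D) = √((239 - 194) - 91) = √(45 - 91) = √(-46) = I*√46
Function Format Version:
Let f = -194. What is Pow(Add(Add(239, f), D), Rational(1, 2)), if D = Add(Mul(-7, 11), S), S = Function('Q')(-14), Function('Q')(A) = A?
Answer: Mul(I, Pow(46, Rational(1, 2))) ≈ Mul(6.7823, I)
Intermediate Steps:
S = -14
D = -91 (D = Add(Mul(-7, 11), -14) = Add(-77, -14) = -91)
Pow(Add(Add(239, f), D), Rational(1, 2)) = Pow(Add(Add(239, -194), -91), Rational(1, 2)) = Pow(Add(45, -91), Rational(1, 2)) = Pow(-46, Rational(1, 2)) = Mul(I, Pow(46, Rational(1, 2)))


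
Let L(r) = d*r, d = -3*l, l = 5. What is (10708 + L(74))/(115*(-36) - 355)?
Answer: -9598/4495 ≈ -2.1353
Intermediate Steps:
d = -15 (d = -3*5 = -15)
L(r) = -15*r
(10708 + L(74))/(115*(-36) - 355) = (10708 - 15*74)/(115*(-36) - 355) = (10708 - 1110)/(-4140 - 355) = 9598/(-4495) = 9598*(-1/4495) = -9598/4495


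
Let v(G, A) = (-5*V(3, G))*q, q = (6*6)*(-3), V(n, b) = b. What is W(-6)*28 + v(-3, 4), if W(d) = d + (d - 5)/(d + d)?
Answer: -5287/3 ≈ -1762.3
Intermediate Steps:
q = -108 (q = 36*(-3) = -108)
W(d) = d + (-5 + d)/(2*d) (W(d) = d + (-5 + d)/((2*d)) = d + (-5 + d)*(1/(2*d)) = d + (-5 + d)/(2*d))
v(G, A) = 540*G (v(G, A) = -5*G*(-108) = 540*G)
W(-6)*28 + v(-3, 4) = (1/2 - 6 - 5/2/(-6))*28 + 540*(-3) = (1/2 - 6 - 5/2*(-1/6))*28 - 1620 = (1/2 - 6 + 5/12)*28 - 1620 = -61/12*28 - 1620 = -427/3 - 1620 = -5287/3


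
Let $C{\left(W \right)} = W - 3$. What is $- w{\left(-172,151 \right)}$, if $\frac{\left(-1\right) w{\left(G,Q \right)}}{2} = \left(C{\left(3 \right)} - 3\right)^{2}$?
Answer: $18$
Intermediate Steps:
$C{\left(W \right)} = -3 + W$ ($C{\left(W \right)} = W - 3 = -3 + W$)
$w{\left(G,Q \right)} = -18$ ($w{\left(G,Q \right)} = - 2 \left(\left(-3 + 3\right) - 3\right)^{2} = - 2 \left(0 - 3\right)^{2} = - 2 \left(-3\right)^{2} = \left(-2\right) 9 = -18$)
$- w{\left(-172,151 \right)} = \left(-1\right) \left(-18\right) = 18$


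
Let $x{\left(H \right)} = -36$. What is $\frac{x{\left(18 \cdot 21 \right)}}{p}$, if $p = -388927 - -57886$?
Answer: $\frac{12}{110347} \approx 0.00010875$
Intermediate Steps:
$p = -331041$ ($p = -388927 + 57886 = -331041$)
$\frac{x{\left(18 \cdot 21 \right)}}{p} = - \frac{36}{-331041} = \left(-36\right) \left(- \frac{1}{331041}\right) = \frac{12}{110347}$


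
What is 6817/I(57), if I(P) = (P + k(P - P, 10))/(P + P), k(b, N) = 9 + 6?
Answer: 129523/12 ≈ 10794.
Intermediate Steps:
k(b, N) = 15
I(P) = (15 + P)/(2*P) (I(P) = (P + 15)/(P + P) = (15 + P)/((2*P)) = (15 + P)*(1/(2*P)) = (15 + P)/(2*P))
6817/I(57) = 6817/(((½)*(15 + 57)/57)) = 6817/(((½)*(1/57)*72)) = 6817/(12/19) = 6817*(19/12) = 129523/12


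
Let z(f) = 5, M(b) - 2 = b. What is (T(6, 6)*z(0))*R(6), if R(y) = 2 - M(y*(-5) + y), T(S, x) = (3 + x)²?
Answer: 9720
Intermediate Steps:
M(b) = 2 + b
R(y) = 4*y (R(y) = 2 - (2 + (y*(-5) + y)) = 2 - (2 + (-5*y + y)) = 2 - (2 - 4*y) = 2 + (-2 + 4*y) = 4*y)
(T(6, 6)*z(0))*R(6) = ((3 + 6)²*5)*(4*6) = (9²*5)*24 = (81*5)*24 = 405*24 = 9720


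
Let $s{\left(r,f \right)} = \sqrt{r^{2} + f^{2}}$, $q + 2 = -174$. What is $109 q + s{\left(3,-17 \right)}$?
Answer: $-19184 + \sqrt{298} \approx -19167.0$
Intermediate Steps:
$q = -176$ ($q = -2 - 174 = -176$)
$s{\left(r,f \right)} = \sqrt{f^{2} + r^{2}}$
$109 q + s{\left(3,-17 \right)} = 109 \left(-176\right) + \sqrt{\left(-17\right)^{2} + 3^{2}} = -19184 + \sqrt{289 + 9} = -19184 + \sqrt{298}$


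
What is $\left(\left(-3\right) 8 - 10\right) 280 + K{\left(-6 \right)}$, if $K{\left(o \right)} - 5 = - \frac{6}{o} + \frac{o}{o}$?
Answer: $-9513$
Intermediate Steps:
$K{\left(o \right)} = 6 - \frac{6}{o}$ ($K{\left(o \right)} = 5 - \left(\frac{6}{o} - \frac{o}{o}\right) = 5 + \left(- \frac{6}{o} + 1\right) = 5 + \left(1 - \frac{6}{o}\right) = 6 - \frac{6}{o}$)
$\left(\left(-3\right) 8 - 10\right) 280 + K{\left(-6 \right)} = \left(\left(-3\right) 8 - 10\right) 280 + \left(6 - \frac{6}{-6}\right) = \left(-24 - 10\right) 280 + \left(6 - -1\right) = \left(-34\right) 280 + \left(6 + 1\right) = -9520 + 7 = -9513$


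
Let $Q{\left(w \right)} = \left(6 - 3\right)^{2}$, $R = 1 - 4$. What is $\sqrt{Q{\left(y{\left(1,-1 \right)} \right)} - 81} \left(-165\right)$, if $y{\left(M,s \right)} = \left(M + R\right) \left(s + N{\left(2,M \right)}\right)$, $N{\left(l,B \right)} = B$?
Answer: $- 990 i \sqrt{2} \approx - 1400.1 i$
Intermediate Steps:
$R = -3$
$y{\left(M,s \right)} = \left(-3 + M\right) \left(M + s\right)$ ($y{\left(M,s \right)} = \left(M - 3\right) \left(s + M\right) = \left(-3 + M\right) \left(M + s\right)$)
$Q{\left(w \right)} = 9$ ($Q{\left(w \right)} = 3^{2} = 9$)
$\sqrt{Q{\left(y{\left(1,-1 \right)} \right)} - 81} \left(-165\right) = \sqrt{9 - 81} \left(-165\right) = \sqrt{-72} \left(-165\right) = 6 i \sqrt{2} \left(-165\right) = - 990 i \sqrt{2}$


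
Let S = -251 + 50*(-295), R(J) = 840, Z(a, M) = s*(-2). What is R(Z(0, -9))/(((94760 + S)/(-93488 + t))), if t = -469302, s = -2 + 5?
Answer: -472743600/79759 ≈ -5927.1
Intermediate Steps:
s = 3
Z(a, M) = -6 (Z(a, M) = 3*(-2) = -6)
S = -15001 (S = -251 - 14750 = -15001)
R(Z(0, -9))/(((94760 + S)/(-93488 + t))) = 840/(((94760 - 15001)/(-93488 - 469302))) = 840/((79759/(-562790))) = 840/((79759*(-1/562790))) = 840/(-79759/562790) = 840*(-562790/79759) = -472743600/79759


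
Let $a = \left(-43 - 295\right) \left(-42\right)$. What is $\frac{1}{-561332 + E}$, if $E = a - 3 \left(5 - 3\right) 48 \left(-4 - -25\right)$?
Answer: $- \frac{1}{553184} \approx -1.8077 \cdot 10^{-6}$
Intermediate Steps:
$a = 14196$ ($a = \left(-338\right) \left(-42\right) = 14196$)
$E = 8148$ ($E = 14196 - 3 \left(5 - 3\right) 48 \left(-4 - -25\right) = 14196 - 3 \cdot 2 \cdot 48 \left(-4 + 25\right) = 14196 - 6 \cdot 48 \cdot 21 = 14196 - 288 \cdot 21 = 14196 - 6048 = 8148$)
$\frac{1}{-561332 + E} = \frac{1}{-561332 + 8148} = \frac{1}{-553184} = - \frac{1}{553184}$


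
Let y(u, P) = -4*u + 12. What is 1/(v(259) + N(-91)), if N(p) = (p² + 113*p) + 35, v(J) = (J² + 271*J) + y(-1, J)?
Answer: 1/135319 ≈ 7.3899e-6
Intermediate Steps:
y(u, P) = 12 - 4*u
v(J) = 16 + J² + 271*J (v(J) = (J² + 271*J) + (12 - 4*(-1)) = (J² + 271*J) + (12 + 4) = (J² + 271*J) + 16 = 16 + J² + 271*J)
N(p) = 35 + p² + 113*p
1/(v(259) + N(-91)) = 1/((16 + 259² + 271*259) + (35 + (-91)² + 113*(-91))) = 1/((16 + 67081 + 70189) + (35 + 8281 - 10283)) = 1/(137286 - 1967) = 1/135319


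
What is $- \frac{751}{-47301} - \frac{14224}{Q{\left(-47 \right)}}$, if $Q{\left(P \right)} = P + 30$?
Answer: $\frac{672822191}{804117} \approx 836.72$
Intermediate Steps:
$Q{\left(P \right)} = 30 + P$
$- \frac{751}{-47301} - \frac{14224}{Q{\left(-47 \right)}} = - \frac{751}{-47301} - \frac{14224}{30 - 47} = \left(-751\right) \left(- \frac{1}{47301}\right) - \frac{14224}{-17} = \frac{751}{47301} - - \frac{14224}{17} = \frac{751}{47301} + \frac{14224}{17} = \frac{672822191}{804117}$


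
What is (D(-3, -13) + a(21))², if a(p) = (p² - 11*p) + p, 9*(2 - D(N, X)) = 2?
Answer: 4389025/81 ≈ 54186.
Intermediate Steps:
D(N, X) = 16/9 (D(N, X) = 2 - ⅑*2 = 2 - 2/9 = 16/9)
a(p) = p² - 10*p
(D(-3, -13) + a(21))² = (16/9 + 21*(-10 + 21))² = (16/9 + 21*11)² = (16/9 + 231)² = (2095/9)² = 4389025/81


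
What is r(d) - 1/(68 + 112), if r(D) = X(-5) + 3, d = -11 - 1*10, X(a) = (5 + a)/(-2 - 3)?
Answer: 539/180 ≈ 2.9944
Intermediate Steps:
X(a) = -1 - a/5 (X(a) = (5 + a)/(-5) = (5 + a)*(-⅕) = -1 - a/5)
d = -21 (d = -11 - 10 = -21)
r(D) = 3 (r(D) = (-1 - ⅕*(-5)) + 3 = (-1 + 1) + 3 = 0 + 3 = 3)
r(d) - 1/(68 + 112) = 3 - 1/(68 + 112) = 3 - 1/180 = 539/180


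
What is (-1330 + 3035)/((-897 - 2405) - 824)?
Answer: -1705/4126 ≈ -0.41323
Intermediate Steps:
(-1330 + 3035)/((-897 - 2405) - 824) = 1705/(-3302 - 824) = 1705/(-4126) = 1705*(-1/4126) = -1705/4126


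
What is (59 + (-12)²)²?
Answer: 41209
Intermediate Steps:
(59 + (-12)²)² = (59 + 144)² = 203² = 41209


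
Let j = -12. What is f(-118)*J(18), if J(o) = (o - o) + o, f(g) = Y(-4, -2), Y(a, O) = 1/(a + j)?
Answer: -9/8 ≈ -1.1250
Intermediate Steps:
Y(a, O) = 1/(-12 + a) (Y(a, O) = 1/(a - 12) = 1/(-12 + a))
f(g) = -1/16 (f(g) = 1/(-12 - 4) = 1/(-16) = -1/16)
J(o) = o (J(o) = 0 + o = o)
f(-118)*J(18) = -1/16*18 = -9/8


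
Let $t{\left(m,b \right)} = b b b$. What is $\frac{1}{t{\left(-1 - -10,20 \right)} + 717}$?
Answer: $\frac{1}{8717} \approx 0.00011472$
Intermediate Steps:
$t{\left(m,b \right)} = b^{3}$ ($t{\left(m,b \right)} = b^{2} b = b^{3}$)
$\frac{1}{t{\left(-1 - -10,20 \right)} + 717} = \frac{1}{20^{3} + 717} = \frac{1}{8000 + 717} = \frac{1}{8717}$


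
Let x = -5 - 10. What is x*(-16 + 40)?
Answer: -360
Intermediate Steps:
x = -15
x*(-16 + 40) = -15*(-16 + 40) = -15*24 = -360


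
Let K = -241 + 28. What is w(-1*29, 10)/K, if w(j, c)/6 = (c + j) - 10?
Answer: 58/71 ≈ 0.81690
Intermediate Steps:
K = -213
w(j, c) = -60 + 6*c + 6*j (w(j, c) = 6*((c + j) - 10) = 6*(-10 + c + j) = -60 + 6*c + 6*j)
w(-1*29, 10)/K = (-60 + 6*10 + 6*(-1*29))/(-213) = (-60 + 60 + 6*(-29))*(-1/213) = (-60 + 60 - 174)*(-1/213) = -174*(-1/213) = 58/71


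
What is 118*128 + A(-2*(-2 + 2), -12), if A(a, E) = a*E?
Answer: 15104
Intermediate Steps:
A(a, E) = E*a
118*128 + A(-2*(-2 + 2), -12) = 118*128 - (-24)*(-2 + 2) = 15104 - (-24)*0 = 15104 - 12*0 = 15104 + 0 = 15104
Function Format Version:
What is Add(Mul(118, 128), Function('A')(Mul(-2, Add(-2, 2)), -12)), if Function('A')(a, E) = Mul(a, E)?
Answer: 15104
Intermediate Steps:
Function('A')(a, E) = Mul(E, a)
Add(Mul(118, 128), Function('A')(Mul(-2, Add(-2, 2)), -12)) = Add(Mul(118, 128), Mul(-12, Mul(-2, Add(-2, 2)))) = Add(15104, Mul(-12, Mul(-2, 0))) = Add(15104, Mul(-12, 0)) = Add(15104, 0) = 15104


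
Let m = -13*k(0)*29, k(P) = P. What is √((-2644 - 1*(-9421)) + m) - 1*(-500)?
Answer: 500 + 3*√753 ≈ 582.32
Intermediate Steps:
m = 0 (m = -13*0*29 = 0*29 = 0)
√((-2644 - 1*(-9421)) + m) - 1*(-500) = √((-2644 - 1*(-9421)) + 0) - 1*(-500) = √((-2644 + 9421) + 0) + 500 = √(6777 + 0) + 500 = √6777 + 500 = 3*√753 + 500 = 500 + 3*√753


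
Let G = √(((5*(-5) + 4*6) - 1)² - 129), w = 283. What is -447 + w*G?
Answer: -447 + 1415*I*√5 ≈ -447.0 + 3164.0*I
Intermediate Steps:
G = 5*I*√5 (G = √(((-25 + 24) - 1)² - 129) = √((-1 - 1)² - 129) = √((-2)² - 129) = √(4 - 129) = √(-125) = 5*I*√5 ≈ 11.18*I)
-447 + w*G = -447 + 283*(5*I*√5) = -447 + 1415*I*√5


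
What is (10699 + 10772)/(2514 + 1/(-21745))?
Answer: 466886895/54666929 ≈ 8.5406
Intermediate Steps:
(10699 + 10772)/(2514 + 1/(-21745)) = 21471/(2514 - 1/21745) = 21471/(54666929/21745) = 21471*(21745/54666929) = 466886895/54666929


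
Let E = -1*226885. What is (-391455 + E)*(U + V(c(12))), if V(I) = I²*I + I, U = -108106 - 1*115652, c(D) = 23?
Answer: 130820957120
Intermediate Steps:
E = -226885
U = -223758 (U = -108106 - 115652 = -223758)
V(I) = I + I³ (V(I) = I³ + I = I + I³)
(-391455 + E)*(U + V(c(12))) = (-391455 - 226885)*(-223758 + (23 + 23³)) = -618340*(-223758 + (23 + 12167)) = -618340*(-223758 + 12190) = -618340*(-211568) = 130820957120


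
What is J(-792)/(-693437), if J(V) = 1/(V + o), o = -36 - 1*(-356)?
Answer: 1/327302264 ≈ 3.0553e-9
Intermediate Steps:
o = 320 (o = -36 + 356 = 320)
J(V) = 1/(320 + V) (J(V) = 1/(V + 320) = 1/(320 + V))
J(-792)/(-693437) = 1/((320 - 792)*(-693437)) = -1/693437/(-472) = -1/472*(-1/693437) = 1/327302264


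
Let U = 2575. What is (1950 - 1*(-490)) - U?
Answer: -135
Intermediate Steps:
(1950 - 1*(-490)) - U = (1950 - 1*(-490)) - 1*2575 = (1950 + 490) - 2575 = 2440 - 2575 = -135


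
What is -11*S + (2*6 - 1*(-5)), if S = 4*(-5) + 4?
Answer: 193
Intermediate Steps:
S = -16 (S = -20 + 4 = -16)
-11*S + (2*6 - 1*(-5)) = -11*(-16) + (2*6 - 1*(-5)) = 176 + (12 + 5) = 176 + 17 = 193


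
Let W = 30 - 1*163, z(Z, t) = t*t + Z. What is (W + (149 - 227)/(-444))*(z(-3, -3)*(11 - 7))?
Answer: -117948/37 ≈ -3187.8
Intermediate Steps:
z(Z, t) = Z + t² (z(Z, t) = t² + Z = Z + t²)
W = -133 (W = 30 - 163 = -133)
(W + (149 - 227)/(-444))*(z(-3, -3)*(11 - 7)) = (-133 + (149 - 227)/(-444))*((-3 + (-3)²)*(11 - 7)) = (-133 - 78*(-1/444))*((-3 + 9)*4) = (-133 + 13/74)*(6*4) = -9829/74*24 = -117948/37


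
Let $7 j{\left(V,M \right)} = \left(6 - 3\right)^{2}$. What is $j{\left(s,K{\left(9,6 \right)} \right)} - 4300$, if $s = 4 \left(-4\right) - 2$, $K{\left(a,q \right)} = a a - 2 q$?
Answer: $- \frac{30091}{7} \approx -4298.7$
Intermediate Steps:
$K{\left(a,q \right)} = a^{2} - 2 q$
$s = -18$ ($s = -16 - 2 = -18$)
$j{\left(V,M \right)} = \frac{9}{7}$ ($j{\left(V,M \right)} = \frac{\left(6 - 3\right)^{2}}{7} = \frac{3^{2}}{7} = \frac{1}{7} \cdot 9 = \frac{9}{7}$)
$j{\left(s,K{\left(9,6 \right)} \right)} - 4300 = \frac{9}{7} - 4300 = - \frac{30091}{7}$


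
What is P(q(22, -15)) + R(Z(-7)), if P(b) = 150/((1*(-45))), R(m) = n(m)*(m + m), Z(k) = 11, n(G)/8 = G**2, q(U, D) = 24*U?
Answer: 63878/3 ≈ 21293.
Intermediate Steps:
n(G) = 8*G**2
R(m) = 16*m**3 (R(m) = (8*m**2)*(m + m) = (8*m**2)*(2*m) = 16*m**3)
P(b) = -10/3 (P(b) = 150/(-45) = 150*(-1/45) = -10/3)
P(q(22, -15)) + R(Z(-7)) = -10/3 + 16*11**3 = -10/3 + 16*1331 = -10/3 + 21296 = 63878/3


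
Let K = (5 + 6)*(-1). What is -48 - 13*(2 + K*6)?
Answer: 784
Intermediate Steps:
K = -11 (K = 11*(-1) = -11)
-48 - 13*(2 + K*6) = -48 - 13*(2 - 11*6) = -48 - 13*(2 - 66) = -48 - 13*(-64) = -48 + 832 = 784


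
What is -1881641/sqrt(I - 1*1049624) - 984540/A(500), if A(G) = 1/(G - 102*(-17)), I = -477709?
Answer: -2199462360 + 1881641*I*sqrt(1527333)/1527333 ≈ -2.1995e+9 + 1522.5*I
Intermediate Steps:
A(G) = 1/(1734 + G) (A(G) = 1/(G + 1734) = 1/(1734 + G))
-1881641/sqrt(I - 1*1049624) - 984540/A(500) = -1881641/sqrt(-477709 - 1*1049624) - 984540/(1/(1734 + 500)) = -1881641/sqrt(-477709 - 1049624) - 984540/(1/2234) = -1881641*(-I*sqrt(1527333)/1527333) - 984540/1/2234 = -1881641*(-I*sqrt(1527333)/1527333) - 984540*2234 = -(-1881641)*I*sqrt(1527333)/1527333 - 2199462360 = 1881641*I*sqrt(1527333)/1527333 - 2199462360 = -2199462360 + 1881641*I*sqrt(1527333)/1527333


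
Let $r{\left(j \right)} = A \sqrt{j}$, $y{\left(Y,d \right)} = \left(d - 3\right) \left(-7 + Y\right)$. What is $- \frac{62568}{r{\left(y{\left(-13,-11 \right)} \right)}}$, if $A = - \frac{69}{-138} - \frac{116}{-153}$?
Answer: $- \frac{435132 \sqrt{70}}{1225} \approx -2971.9$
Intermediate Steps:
$A = \frac{385}{306}$ ($A = \left(-69\right) \left(- \frac{1}{138}\right) - - \frac{116}{153} = \frac{1}{2} + \frac{116}{153} = \frac{385}{306} \approx 1.2582$)
$y{\left(Y,d \right)} = \left(-7 + Y\right) \left(-3 + d\right)$ ($y{\left(Y,d \right)} = \left(-3 + d\right) \left(-7 + Y\right) = \left(-7 + Y\right) \left(-3 + d\right)$)
$r{\left(j \right)} = \frac{385 \sqrt{j}}{306}$
$- \frac{62568}{r{\left(y{\left(-13,-11 \right)} \right)}} = - \frac{62568}{\frac{385}{306} \sqrt{21 - -77 - -39 - -143}} = - \frac{62568}{\frac{385}{306} \sqrt{21 + 77 + 39 + 143}} = - \frac{62568}{\frac{385}{306} \sqrt{280}} = - \frac{62568}{\frac{385}{306} \cdot 2 \sqrt{70}} = - \frac{62568}{\frac{385}{153} \sqrt{70}} = - 62568 \frac{153 \sqrt{70}}{26950} = - \frac{435132 \sqrt{70}}{1225}$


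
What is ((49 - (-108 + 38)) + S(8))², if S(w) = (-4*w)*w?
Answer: 18769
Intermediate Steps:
S(w) = -4*w²
((49 - (-108 + 38)) + S(8))² = ((49 - (-108 + 38)) - 4*8²)² = ((49 - 1*(-70)) - 4*64)² = ((49 + 70) - 256)² = (119 - 256)² = (-137)² = 18769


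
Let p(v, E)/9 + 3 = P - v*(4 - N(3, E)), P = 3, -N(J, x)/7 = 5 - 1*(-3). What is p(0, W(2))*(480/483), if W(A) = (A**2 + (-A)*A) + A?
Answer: 0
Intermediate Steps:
N(J, x) = -56 (N(J, x) = -7*(5 - 1*(-3)) = -7*(5 + 3) = -7*8 = -56)
W(A) = A (W(A) = (A**2 - A**2) + A = 0 + A = A)
p(v, E) = -540*v (p(v, E) = -27 + 9*(3 - v*(4 - 1*(-56))) = -27 + 9*(3 - v*(4 + 56)) = -27 + 9*(3 - v*60) = -27 + 9*(3 - 60*v) = -27 + (27 - 540*v) = -540*v)
p(0, W(2))*(480/483) = (-540*0)*(480/483) = 0*(480*(1/483)) = 0*(160/161) = 0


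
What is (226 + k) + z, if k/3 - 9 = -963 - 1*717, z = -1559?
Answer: -6346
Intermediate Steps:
k = -5013 (k = 27 + 3*(-963 - 1*717) = 27 + 3*(-963 - 717) = 27 + 3*(-1680) = 27 - 5040 = -5013)
(226 + k) + z = (226 - 5013) - 1559 = -4787 - 1559 = -6346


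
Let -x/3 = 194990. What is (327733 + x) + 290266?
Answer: 33029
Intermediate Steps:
x = -584970 (x = -3*194990 = -584970)
(327733 + x) + 290266 = (327733 - 584970) + 290266 = -257237 + 290266 = 33029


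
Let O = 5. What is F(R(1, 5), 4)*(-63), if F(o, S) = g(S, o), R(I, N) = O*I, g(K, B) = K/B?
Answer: -252/5 ≈ -50.400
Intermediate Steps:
R(I, N) = 5*I
F(o, S) = S/o
F(R(1, 5), 4)*(-63) = (4/((5*1)))*(-63) = (4/5)*(-63) = (4*(⅕))*(-63) = (⅘)*(-63) = -252/5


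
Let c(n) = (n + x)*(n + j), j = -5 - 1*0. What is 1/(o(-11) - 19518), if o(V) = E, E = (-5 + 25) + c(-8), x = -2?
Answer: -1/19368 ≈ -5.1632e-5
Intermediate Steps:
j = -5 (j = -5 + 0 = -5)
c(n) = (-5 + n)*(-2 + n) (c(n) = (n - 2)*(n - 5) = (-2 + n)*(-5 + n) = (-5 + n)*(-2 + n))
E = 150 (E = (-5 + 25) + (10 + (-8)² - 7*(-8)) = 20 + (10 + 64 + 56) = 20 + 130 = 150)
o(V) = 150
1/(o(-11) - 19518) = 1/(150 - 19518) = 1/(-19368) = -1/19368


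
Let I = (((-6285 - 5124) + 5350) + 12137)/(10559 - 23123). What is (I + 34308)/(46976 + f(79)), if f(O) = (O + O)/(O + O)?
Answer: 71839939/98369838 ≈ 0.73030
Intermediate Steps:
I = -1013/2094 (I = ((-11409 + 5350) + 12137)/(-12564) = (-6059 + 12137)*(-1/12564) = 6078*(-1/12564) = -1013/2094 ≈ -0.48376)
f(O) = 1 (f(O) = (2*O)/((2*O)) = (2*O)*(1/(2*O)) = 1)
(I + 34308)/(46976 + f(79)) = (-1013/2094 + 34308)/(46976 + 1) = (71839939/2094)/46977 = (71839939/2094)*(1/46977) = 71839939/98369838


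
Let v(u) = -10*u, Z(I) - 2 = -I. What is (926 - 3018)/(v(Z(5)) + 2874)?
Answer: -523/726 ≈ -0.72039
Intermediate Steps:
Z(I) = 2 - I
(926 - 3018)/(v(Z(5)) + 2874) = (926 - 3018)/(-10*(2 - 1*5) + 2874) = -2092/(-10*(2 - 5) + 2874) = -2092/(-10*(-3) + 2874) = -2092/(30 + 2874) = -2092/2904 = -2092*1/2904 = -523/726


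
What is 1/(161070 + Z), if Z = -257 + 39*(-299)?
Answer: 1/149152 ≈ 6.7046e-6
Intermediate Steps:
Z = -11918 (Z = -257 - 11661 = -11918)
1/(161070 + Z) = 1/(161070 - 11918) = 1/149152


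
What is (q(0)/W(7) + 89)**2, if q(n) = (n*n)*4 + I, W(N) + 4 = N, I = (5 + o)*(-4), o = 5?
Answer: 51529/9 ≈ 5725.4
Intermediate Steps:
I = -40 (I = (5 + 5)*(-4) = 10*(-4) = -40)
W(N) = -4 + N
q(n) = -40 + 4*n**2 (q(n) = (n*n)*4 - 40 = n**2*4 - 40 = 4*n**2 - 40 = -40 + 4*n**2)
(q(0)/W(7) + 89)**2 = ((-40 + 4*0**2)/(-4 + 7) + 89)**2 = ((-40 + 4*0)/3 + 89)**2 = ((-40 + 0)*(1/3) + 89)**2 = (-40*1/3 + 89)**2 = (-40/3 + 89)**2 = (227/3)**2 = 51529/9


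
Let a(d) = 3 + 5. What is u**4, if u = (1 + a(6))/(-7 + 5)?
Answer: 6561/16 ≈ 410.06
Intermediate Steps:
a(d) = 8
u = -9/2 (u = (1 + 8)/(-7 + 5) = 9/(-2) = 9*(-1/2) = -9/2 ≈ -4.5000)
u**4 = (-9/2)**4 = 6561/16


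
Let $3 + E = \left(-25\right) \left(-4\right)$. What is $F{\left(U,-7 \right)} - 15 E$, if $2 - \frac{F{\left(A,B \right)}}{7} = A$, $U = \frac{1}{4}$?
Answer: $- \frac{5771}{4} \approx -1442.8$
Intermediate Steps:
$U = \frac{1}{4} \approx 0.25$
$F{\left(A,B \right)} = 14 - 7 A$
$E = 97$ ($E = -3 - -100 = -3 + 100 = 97$)
$F{\left(U,-7 \right)} - 15 E = \left(14 - \frac{7}{4}\right) - 1455 = \frac{49}{4} - 1455 = - \frac{5771}{4}$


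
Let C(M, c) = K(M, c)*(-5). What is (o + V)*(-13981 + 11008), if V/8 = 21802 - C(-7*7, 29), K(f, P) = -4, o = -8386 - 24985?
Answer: -418851105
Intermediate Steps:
o = -33371
C(M, c) = 20 (C(M, c) = -4*(-5) = 20)
V = 174256 (V = 8*(21802 - 1*20) = 8*(21802 - 20) = 8*21782 = 174256)
(o + V)*(-13981 + 11008) = (-33371 + 174256)*(-13981 + 11008) = 140885*(-2973) = -418851105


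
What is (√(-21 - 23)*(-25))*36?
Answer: -1800*I*√11 ≈ -5969.9*I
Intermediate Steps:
(√(-21 - 23)*(-25))*36 = (√(-44)*(-25))*36 = ((2*I*√11)*(-25))*36 = -50*I*√11*36 = -1800*I*√11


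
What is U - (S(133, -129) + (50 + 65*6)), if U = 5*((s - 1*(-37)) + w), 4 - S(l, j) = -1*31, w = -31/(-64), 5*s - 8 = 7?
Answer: -17445/64 ≈ -272.58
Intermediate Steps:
s = 3 (s = 8/5 + (1/5)*7 = 8/5 + 7/5 = 3)
w = 31/64 (w = -31*(-1/64) = 31/64 ≈ 0.48438)
S(l, j) = 35 (S(l, j) = 4 - (-1)*31 = 4 - 1*(-31) = 4 + 31 = 35)
U = 12955/64 (U = 5*((3 - 1*(-37)) + 31/64) = 5*((3 + 37) + 31/64) = 5*(40 + 31/64) = 5*(2591/64) = 12955/64 ≈ 202.42)
U - (S(133, -129) + (50 + 65*6)) = 12955/64 - (35 + (50 + 65*6)) = 12955/64 - (35 + (50 + 390)) = 12955/64 - (35 + 440) = 12955/64 - 1*475 = 12955/64 - 475 = -17445/64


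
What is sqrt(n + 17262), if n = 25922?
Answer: 4*sqrt(2699) ≈ 207.81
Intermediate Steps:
sqrt(n + 17262) = sqrt(25922 + 17262) = sqrt(43184) = 4*sqrt(2699)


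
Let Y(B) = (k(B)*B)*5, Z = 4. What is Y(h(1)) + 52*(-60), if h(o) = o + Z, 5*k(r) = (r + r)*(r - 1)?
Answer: -2920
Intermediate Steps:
k(r) = 2*r*(-1 + r)/5 (k(r) = ((r + r)*(r - 1))/5 = ((2*r)*(-1 + r))/5 = (2*r*(-1 + r))/5 = 2*r*(-1 + r)/5)
h(o) = 4 + o (h(o) = o + 4 = 4 + o)
Y(B) = 2*B²*(-1 + B) (Y(B) = ((2*B*(-1 + B)/5)*B)*5 = (2*B²*(-1 + B)/5)*5 = 2*B²*(-1 + B))
Y(h(1)) + 52*(-60) = 2*(4 + 1)²*(-1 + (4 + 1)) + 52*(-60) = 2*5²*(-1 + 5) - 3120 = 2*25*4 - 3120 = 200 - 3120 = -2920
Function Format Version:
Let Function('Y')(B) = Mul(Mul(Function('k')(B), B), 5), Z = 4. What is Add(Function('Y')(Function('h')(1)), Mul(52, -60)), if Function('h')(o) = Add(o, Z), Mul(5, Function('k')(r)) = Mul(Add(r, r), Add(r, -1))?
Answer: -2920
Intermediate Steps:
Function('k')(r) = Mul(Rational(2, 5), r, Add(-1, r)) (Function('k')(r) = Mul(Rational(1, 5), Mul(Add(r, r), Add(r, -1))) = Mul(Rational(1, 5), Mul(Mul(2, r), Add(-1, r))) = Mul(Rational(1, 5), Mul(2, r, Add(-1, r))) = Mul(Rational(2, 5), r, Add(-1, r)))
Function('h')(o) = Add(4, o) (Function('h')(o) = Add(o, 4) = Add(4, o))
Function('Y')(B) = Mul(2, Pow(B, 2), Add(-1, B)) (Function('Y')(B) = Mul(Mul(Mul(Rational(2, 5), B, Add(-1, B)), B), 5) = Mul(Mul(Rational(2, 5), Pow(B, 2), Add(-1, B)), 5) = Mul(2, Pow(B, 2), Add(-1, B)))
Add(Function('Y')(Function('h')(1)), Mul(52, -60)) = Add(Mul(2, Pow(Add(4, 1), 2), Add(-1, Add(4, 1))), Mul(52, -60)) = Add(Mul(2, Pow(5, 2), Add(-1, 5)), -3120) = Add(Mul(2, 25, 4), -3120) = Add(200, -3120) = -2920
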